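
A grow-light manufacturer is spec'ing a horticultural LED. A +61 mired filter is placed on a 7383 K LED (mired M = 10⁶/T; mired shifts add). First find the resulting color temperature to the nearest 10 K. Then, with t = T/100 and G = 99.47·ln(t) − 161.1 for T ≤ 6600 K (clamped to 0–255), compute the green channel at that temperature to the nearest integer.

M_in = 10⁶/7383 = 135.45; M_out = 135.45 + (+61) = 196.45.
T_out = 10⁶/196.45 = 5090.4 K → 5090 K; t = 50.9.
G = 99.47·ln 50.9 − 161.1 = 99.47·3.9299 − 161.1 = 229.803.
Rounded: 230.

230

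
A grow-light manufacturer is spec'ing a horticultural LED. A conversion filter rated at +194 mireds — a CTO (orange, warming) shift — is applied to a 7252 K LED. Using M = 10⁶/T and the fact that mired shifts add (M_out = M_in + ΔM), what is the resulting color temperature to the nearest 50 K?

3000 K

M_in = 10⁶/7252 = 137.89 mireds.
M_out = 137.89 + (+194) = 331.89 mireds.
T_out = 10⁶/331.89 = 3013.0 K → 3000 K.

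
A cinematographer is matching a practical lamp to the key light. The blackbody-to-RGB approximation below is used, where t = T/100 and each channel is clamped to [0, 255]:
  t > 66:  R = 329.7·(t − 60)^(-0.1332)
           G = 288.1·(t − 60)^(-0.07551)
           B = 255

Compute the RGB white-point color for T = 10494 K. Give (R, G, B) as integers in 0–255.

(199, 216, 255)

t = 10494/100 = 104.94; the t > 66 branch applies.
R = 329.7·(104.94 − 60)^(-0.1332) = 329.7·44.94^(-0.1332) = 329.7·0.60238 = 198.604.
G = 288.1·(104.94 − 60)^(-0.07551) = 288.1·44.94^(-0.07551) = 288.1·0.75026 = 216.149.
B = 255 by definition for t > 66.
Rounded: (199, 216, 255).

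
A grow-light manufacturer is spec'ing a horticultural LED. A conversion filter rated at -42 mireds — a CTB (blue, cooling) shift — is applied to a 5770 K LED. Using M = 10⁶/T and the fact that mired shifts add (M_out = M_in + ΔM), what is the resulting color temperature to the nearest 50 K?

7600 K

M_in = 10⁶/5770 = 173.31 mireds.
M_out = 173.31 + (-42) = 131.31 mireds.
T_out = 10⁶/131.31 = 7615.6 K → 7600 K.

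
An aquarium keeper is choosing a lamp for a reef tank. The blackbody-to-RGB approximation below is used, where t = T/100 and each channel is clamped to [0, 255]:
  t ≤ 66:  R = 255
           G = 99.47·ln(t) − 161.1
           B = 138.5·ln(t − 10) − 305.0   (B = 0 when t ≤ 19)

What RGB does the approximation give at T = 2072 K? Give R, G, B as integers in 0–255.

R=255, G=140, B=24

t = 2072/100 = 20.72; the t ≤ 66 branch applies.
R = 255 by definition for t ≤ 66.
G = 99.47·ln 20.72 − 161.1 = 99.47·3.0311 − 161.1 = 140.403.
B = 138.5·ln(20.72 − 10) − 305.0 = 138.5·ln 10.72 − 305.0 = 138.5·2.3721 − 305.0 = 23.537.
Rounded: (255, 140, 24).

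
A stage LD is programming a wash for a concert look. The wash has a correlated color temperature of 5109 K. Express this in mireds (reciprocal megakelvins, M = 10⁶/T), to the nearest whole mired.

M = 10⁶ / 5109 = 195.733 → 196 mireds.

196 mireds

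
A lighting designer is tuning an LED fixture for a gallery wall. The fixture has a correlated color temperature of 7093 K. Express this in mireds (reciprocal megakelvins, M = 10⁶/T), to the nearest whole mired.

141 mireds

M = 10⁶ / 7093 = 140.984 → 141 mireds.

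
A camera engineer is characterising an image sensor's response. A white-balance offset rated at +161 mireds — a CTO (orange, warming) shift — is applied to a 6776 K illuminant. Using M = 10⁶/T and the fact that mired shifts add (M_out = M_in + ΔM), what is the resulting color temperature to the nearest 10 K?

3240 K

M_in = 10⁶/6776 = 147.58 mireds.
M_out = 147.58 + (+161) = 308.58 mireds.
T_out = 10⁶/308.58 = 3240.7 K → 3240 K.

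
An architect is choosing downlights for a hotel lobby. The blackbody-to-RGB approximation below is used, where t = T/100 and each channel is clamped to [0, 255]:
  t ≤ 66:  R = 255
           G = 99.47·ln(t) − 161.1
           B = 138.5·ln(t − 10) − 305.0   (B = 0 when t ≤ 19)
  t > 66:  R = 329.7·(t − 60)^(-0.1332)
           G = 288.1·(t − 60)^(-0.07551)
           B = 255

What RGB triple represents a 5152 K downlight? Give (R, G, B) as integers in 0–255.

(255, 231, 211)

t = 5152/100 = 51.52; the t ≤ 66 branch applies.
R = 255 by definition for t ≤ 66.
G = 99.47·ln 51.52 − 161.1 = 99.47·3.9420 − 161.1 = 231.008.
B = 138.5·ln(51.52 − 10) − 305.0 = 138.5·ln 41.52 − 305.0 = 138.5·3.7262 − 305.0 = 211.075.
Rounded: (255, 231, 211).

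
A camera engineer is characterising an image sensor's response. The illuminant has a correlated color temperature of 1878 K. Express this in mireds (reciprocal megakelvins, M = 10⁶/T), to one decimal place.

532.5 mireds

M = 10⁶ / 1878 = 532.481 → 532.5 mireds.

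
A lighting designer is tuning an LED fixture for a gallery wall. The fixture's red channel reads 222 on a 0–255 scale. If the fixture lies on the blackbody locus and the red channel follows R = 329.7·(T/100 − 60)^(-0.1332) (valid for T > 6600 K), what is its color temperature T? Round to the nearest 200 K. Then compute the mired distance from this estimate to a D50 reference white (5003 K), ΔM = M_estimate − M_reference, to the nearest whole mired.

-75 mireds

(t − 60)^(-0.1332) = 222/329.7 = 0.67334.
t − 60 = 0.67334^(1/-0.1332) = 0.67334^(-7.508) = 19.478, so t = 79.478.
T = 100·t = 7948 K → 8000 K to the nearest 200 K.
M_estimate = 10⁶/8000 = 125.00; M_reference = 10⁶/5003 = 199.88.
ΔM = 125.00 − 199.88 = -74.88 → -75 mireds.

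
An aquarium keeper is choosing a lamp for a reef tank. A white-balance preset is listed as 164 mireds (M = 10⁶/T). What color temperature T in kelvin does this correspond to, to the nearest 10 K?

6100 K

T = 10⁶ / 164 = 6097.56 K → 6100 K.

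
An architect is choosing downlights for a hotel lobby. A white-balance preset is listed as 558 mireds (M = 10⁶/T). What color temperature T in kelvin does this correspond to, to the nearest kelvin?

T = 10⁶ / 558 = 1792.11 K → 1792 K.

1792 K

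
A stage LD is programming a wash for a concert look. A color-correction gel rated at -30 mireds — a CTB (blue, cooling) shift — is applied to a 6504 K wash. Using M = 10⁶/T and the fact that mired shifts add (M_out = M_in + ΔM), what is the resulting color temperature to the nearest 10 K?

M_in = 10⁶/6504 = 153.75 mireds.
M_out = 153.75 + (-30) = 123.75 mireds.
T_out = 10⁶/123.75 = 8080.7 K → 8080 K.

8080 K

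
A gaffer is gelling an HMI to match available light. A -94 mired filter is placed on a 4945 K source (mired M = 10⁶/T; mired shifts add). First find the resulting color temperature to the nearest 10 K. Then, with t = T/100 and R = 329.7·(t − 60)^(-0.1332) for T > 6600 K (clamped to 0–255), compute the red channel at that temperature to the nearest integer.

207

M_in = 10⁶/4945 = 202.22; M_out = 202.22 + (-94) = 108.22.
T_out = 10⁶/108.22 = 9240.1 K → 9240 K; t = 92.4.
R = 329.7·(92.4 − 60)^(-0.1332) = 329.7·32.4^(-0.1332) = 329.7·0.62921 = 207.450.
Rounded: 207.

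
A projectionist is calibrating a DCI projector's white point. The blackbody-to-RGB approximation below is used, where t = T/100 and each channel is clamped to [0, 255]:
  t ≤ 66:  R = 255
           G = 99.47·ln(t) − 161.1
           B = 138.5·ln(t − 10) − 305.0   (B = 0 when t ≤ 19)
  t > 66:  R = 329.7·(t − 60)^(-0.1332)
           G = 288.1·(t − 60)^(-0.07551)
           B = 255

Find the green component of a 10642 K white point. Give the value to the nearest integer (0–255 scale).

t = 10642/100 = 106.42; the t > 66 branch applies.
G = 288.1·(106.42 − 60)^(-0.07551) = 288.1·46.42^(-0.07551) = 288.1·0.74842 = 215.621.
Rounded: 216.

216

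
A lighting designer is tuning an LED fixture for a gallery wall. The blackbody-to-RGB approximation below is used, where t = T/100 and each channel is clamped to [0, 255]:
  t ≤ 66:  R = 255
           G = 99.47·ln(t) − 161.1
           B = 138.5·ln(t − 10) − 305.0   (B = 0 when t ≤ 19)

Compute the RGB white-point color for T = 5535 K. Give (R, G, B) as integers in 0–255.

t = 5535/100 = 55.35; the t ≤ 66 branch applies.
R = 255 by definition for t ≤ 66.
G = 99.47·ln 55.35 − 161.1 = 99.47·4.0137 − 161.1 = 238.140.
B = 138.5·ln(55.35 − 10) − 305.0 = 138.5·ln 45.35 − 305.0 = 138.5·3.8144 − 305.0 = 223.296.
Rounded: (255, 238, 223).

(255, 238, 223)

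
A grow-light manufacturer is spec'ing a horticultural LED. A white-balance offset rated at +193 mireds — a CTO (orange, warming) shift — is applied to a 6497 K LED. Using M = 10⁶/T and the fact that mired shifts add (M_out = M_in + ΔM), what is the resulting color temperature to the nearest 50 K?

2900 K

M_in = 10⁶/6497 = 153.92 mireds.
M_out = 153.92 + (+193) = 346.92 mireds.
T_out = 10⁶/346.92 = 2882.5 K → 2900 K.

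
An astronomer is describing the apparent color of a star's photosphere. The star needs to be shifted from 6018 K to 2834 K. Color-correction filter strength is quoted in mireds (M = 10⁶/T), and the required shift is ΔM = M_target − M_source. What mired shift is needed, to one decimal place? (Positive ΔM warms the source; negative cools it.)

+186.7 mireds

M_source = 10⁶/6018 = 166.168; M_target = 10⁶/2834 = 352.858.
ΔM = 352.858 − 166.168 = 186.690 → +186.7 mireds, a warming shift.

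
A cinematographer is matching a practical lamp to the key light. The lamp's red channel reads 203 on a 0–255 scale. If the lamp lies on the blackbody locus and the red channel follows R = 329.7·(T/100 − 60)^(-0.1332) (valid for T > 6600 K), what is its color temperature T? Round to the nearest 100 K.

(t − 60)^(-0.1332) = 203/329.7 = 0.61571.
t − 60 = 0.61571^(1/-0.1332) = 0.61571^(-7.508) = 38.129, so t = 98.129.
T = 100·t = 9813 K → 9800 K to the nearest 100 K.

9800 K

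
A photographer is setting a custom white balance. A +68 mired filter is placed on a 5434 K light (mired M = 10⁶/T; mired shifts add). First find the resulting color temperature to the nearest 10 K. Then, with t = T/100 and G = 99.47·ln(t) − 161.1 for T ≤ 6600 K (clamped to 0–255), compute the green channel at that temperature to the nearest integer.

M_in = 10⁶/5434 = 184.03; M_out = 184.03 + (+68) = 252.03.
T_out = 10⁶/252.03 = 3967.8 K → 3970 K; t = 39.7.
G = 99.47·ln 39.7 − 161.1 = 99.47·3.6814 − 161.1 = 205.084.
Rounded: 205.

205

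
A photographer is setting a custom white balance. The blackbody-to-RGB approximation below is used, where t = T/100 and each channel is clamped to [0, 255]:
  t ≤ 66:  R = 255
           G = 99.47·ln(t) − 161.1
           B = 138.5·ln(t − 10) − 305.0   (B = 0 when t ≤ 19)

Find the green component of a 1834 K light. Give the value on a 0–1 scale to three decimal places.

0.503

t = 1834/100 = 18.34; the t ≤ 66 branch applies.
G = 99.47·ln 18.34 − 161.1 = 99.47·2.9091 − 161.1 = 128.267.
On a 0–1 scale: 128.267/255 = 0.5030 → 0.503.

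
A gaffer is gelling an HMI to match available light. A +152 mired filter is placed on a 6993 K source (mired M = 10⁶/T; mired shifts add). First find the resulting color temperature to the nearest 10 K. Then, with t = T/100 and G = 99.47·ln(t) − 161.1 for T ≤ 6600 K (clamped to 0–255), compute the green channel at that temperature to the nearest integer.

M_in = 10⁶/6993 = 143.00; M_out = 143.00 + (+152) = 295.00.
T_out = 10⁶/295.00 = 3389.8 K → 3390 K; t = 33.9.
G = 99.47·ln 33.9 − 161.1 = 99.47·3.5234 − 161.1 = 189.374.
Rounded: 189.

189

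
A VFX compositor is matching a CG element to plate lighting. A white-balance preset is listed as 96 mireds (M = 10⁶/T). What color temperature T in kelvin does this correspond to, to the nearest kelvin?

10417 K

T = 10⁶ / 96 = 10416.67 K → 10417 K.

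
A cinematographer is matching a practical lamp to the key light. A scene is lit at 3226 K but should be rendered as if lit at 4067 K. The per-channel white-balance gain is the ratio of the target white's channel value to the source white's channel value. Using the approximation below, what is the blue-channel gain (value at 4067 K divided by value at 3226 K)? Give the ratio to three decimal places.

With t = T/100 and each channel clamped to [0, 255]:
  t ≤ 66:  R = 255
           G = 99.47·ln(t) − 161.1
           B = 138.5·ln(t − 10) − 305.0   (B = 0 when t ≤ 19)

1.356

At 3226 K (t = 32.26):
  B = 138.5·ln(32.26 − 10) − 305.0 = 138.5·ln 22.26 − 305.0 = 138.5·3.1028 − 305.0 = 124.737.
At 4067 K (t = 40.67):
  B = 138.5·ln(40.67 − 10) − 305.0 = 138.5·ln 30.67 − 305.0 = 138.5·3.4233 − 305.0 = 169.125.
Gain = 169.125 / 124.737 = 1.3559 → 1.356.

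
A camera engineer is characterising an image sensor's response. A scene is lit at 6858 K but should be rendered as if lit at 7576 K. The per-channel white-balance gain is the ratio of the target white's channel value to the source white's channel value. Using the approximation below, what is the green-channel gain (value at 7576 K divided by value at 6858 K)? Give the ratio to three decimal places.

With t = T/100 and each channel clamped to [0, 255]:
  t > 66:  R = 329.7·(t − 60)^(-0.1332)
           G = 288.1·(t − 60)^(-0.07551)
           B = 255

At 6858 K (t = 68.58):
  G = 288.1·(68.58 − 60)^(-0.07551) = 288.1·8.58^(-0.07551) = 288.1·0.85018 = 244.938.
At 7576 K (t = 75.76):
  G = 288.1·(75.76 − 60)^(-0.07551) = 288.1·15.76^(-0.07551) = 288.1·0.81203 = 233.946.
Gain = 233.946 / 244.938 = 0.9551 → 0.955.

0.955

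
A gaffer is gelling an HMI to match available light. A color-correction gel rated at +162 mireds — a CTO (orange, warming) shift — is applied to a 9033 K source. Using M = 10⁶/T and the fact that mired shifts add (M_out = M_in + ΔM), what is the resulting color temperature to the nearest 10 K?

M_in = 10⁶/9033 = 110.71 mireds.
M_out = 110.71 + (+162) = 272.71 mireds.
T_out = 10⁶/272.71 = 3667.0 K → 3670 K.

3670 K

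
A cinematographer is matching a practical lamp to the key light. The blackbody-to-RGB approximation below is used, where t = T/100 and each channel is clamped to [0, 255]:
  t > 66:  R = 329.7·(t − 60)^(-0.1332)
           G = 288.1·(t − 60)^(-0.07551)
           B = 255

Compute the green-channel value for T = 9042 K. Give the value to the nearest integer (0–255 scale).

t = 9042/100 = 90.42; the t > 66 branch applies.
G = 288.1·(90.42 − 60)^(-0.07551) = 288.1·30.42^(-0.07551) = 288.1·0.77269 = 222.613.
Rounded: 223.

223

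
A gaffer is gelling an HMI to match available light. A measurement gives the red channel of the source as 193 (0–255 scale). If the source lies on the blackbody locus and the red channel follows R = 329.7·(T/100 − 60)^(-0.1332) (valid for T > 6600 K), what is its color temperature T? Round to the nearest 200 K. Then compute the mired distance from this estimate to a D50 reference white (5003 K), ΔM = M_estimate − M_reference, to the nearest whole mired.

(t − 60)^(-0.1332) = 193/329.7 = 0.58538.
t − 60 = 0.58538^(1/-0.1332) = 0.58538^(-7.508) = 55.713, so t = 115.713.
T = 100·t = 11571 K → 11600 K to the nearest 200 K.
M_estimate = 10⁶/11600 = 86.21; M_reference = 10⁶/5003 = 199.88.
ΔM = 86.21 − 199.88 = -113.67 → -114 mireds.

-114 mireds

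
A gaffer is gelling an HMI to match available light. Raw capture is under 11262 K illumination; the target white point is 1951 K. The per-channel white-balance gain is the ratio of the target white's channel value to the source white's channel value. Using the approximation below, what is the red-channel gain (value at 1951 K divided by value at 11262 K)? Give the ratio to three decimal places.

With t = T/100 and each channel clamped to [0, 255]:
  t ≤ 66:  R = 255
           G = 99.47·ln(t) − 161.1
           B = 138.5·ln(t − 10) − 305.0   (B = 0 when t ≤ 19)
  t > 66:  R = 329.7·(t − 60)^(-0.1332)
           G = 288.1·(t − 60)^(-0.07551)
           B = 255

1.311

At 11262 K (t = 112.62):
  R = 329.7·(112.62 − 60)^(-0.1332) = 329.7·52.62^(-0.1332) = 329.7·0.58985 = 194.474.
At 1951 K (t = 19.51):
  R = 255 by definition for t ≤ 66.
Gain = 255.000 / 194.474 = 1.3112 → 1.311.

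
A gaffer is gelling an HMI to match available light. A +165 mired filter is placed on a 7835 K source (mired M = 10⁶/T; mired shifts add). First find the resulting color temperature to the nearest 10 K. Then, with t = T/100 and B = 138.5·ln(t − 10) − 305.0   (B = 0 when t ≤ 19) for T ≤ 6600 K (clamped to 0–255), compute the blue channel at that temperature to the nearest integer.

136

M_in = 10⁶/7835 = 127.63; M_out = 127.63 + (+165) = 292.63.
T_out = 10⁶/292.63 = 3417.3 K → 3420 K; t = 34.2.
B = 138.5·ln(34.2 − 10) − 305.0 = 138.5·ln 24.2 − 305.0 = 138.5·3.1864 − 305.0 = 136.310.
Rounded: 136.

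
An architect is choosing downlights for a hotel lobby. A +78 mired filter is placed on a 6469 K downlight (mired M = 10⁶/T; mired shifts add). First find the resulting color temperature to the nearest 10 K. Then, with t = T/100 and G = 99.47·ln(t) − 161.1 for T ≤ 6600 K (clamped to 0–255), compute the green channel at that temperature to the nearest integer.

213

M_in = 10⁶/6469 = 154.58; M_out = 154.58 + (+78) = 232.58.
T_out = 10⁶/232.58 = 4299.5 K → 4300 K; t = 43.
G = 99.47·ln 43 − 161.1 = 99.47·3.7612 − 161.1 = 213.027.
Rounded: 213.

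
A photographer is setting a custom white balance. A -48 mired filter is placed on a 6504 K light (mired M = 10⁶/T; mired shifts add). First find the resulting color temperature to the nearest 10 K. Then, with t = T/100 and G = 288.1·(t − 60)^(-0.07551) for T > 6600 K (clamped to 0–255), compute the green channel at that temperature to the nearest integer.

220

M_in = 10⁶/6504 = 153.75; M_out = 153.75 + (-48) = 105.75.
T_out = 10⁶/105.75 = 9456.1 K → 9460 K; t = 94.6.
G = 288.1·(94.6 − 60)^(-0.07551) = 288.1·34.6^(-0.07551) = 288.1·0.76522 = 220.459.
Rounded: 220.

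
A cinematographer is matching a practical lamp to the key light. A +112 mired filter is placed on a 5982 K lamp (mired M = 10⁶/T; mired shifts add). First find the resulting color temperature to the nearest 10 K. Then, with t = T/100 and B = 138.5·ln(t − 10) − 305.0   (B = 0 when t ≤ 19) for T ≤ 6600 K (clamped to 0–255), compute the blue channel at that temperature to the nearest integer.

M_in = 10⁶/5982 = 167.17; M_out = 167.17 + (+112) = 279.17.
T_out = 10⁶/279.17 = 3582.1 K → 3580 K; t = 35.8.
B = 138.5·ln(35.8 − 10) − 305.0 = 138.5·ln 25.8 − 305.0 = 138.5·3.2504 − 305.0 = 145.177.
Rounded: 145.

145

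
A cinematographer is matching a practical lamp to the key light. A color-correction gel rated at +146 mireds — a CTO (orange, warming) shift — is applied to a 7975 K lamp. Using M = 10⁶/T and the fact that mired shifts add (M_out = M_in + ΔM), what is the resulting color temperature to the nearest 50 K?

M_in = 10⁶/7975 = 125.39 mireds.
M_out = 125.39 + (+146) = 271.39 mireds.
T_out = 10⁶/271.39 = 3684.7 K → 3700 K.

3700 K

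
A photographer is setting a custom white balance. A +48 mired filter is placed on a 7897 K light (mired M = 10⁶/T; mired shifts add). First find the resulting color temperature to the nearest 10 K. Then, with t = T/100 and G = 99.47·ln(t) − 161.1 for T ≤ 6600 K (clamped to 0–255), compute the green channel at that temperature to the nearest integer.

M_in = 10⁶/7897 = 126.63; M_out = 126.63 + (+48) = 174.63.
T_out = 10⁶/174.63 = 5726.4 K → 5730 K; t = 57.3.
G = 99.47·ln 57.3 − 161.1 = 99.47·4.0483 − 161.1 = 241.584.
Rounded: 242.

242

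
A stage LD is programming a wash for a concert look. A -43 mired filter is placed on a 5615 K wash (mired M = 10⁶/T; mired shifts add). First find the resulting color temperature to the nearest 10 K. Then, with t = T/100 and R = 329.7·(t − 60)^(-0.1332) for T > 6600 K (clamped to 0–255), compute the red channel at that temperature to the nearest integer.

232

M_in = 10⁶/5615 = 178.09; M_out = 178.09 + (-43) = 135.09.
T_out = 10⁶/135.09 = 7402.2 K → 7400 K; t = 74.
R = 329.7·(74 − 60)^(-0.1332) = 329.7·14^(-0.1332) = 329.7·0.70362 = 231.982.
Rounded: 232.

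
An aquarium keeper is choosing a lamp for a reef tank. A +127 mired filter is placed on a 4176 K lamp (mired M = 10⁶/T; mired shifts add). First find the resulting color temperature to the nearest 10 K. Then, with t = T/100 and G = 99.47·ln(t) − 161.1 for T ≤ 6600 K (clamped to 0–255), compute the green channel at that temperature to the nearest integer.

168

M_in = 10⁶/4176 = 239.46; M_out = 239.46 + (+127) = 366.46.
T_out = 10⁶/366.46 = 2728.8 K → 2730 K; t = 27.3.
G = 99.47·ln 27.3 − 161.1 = 99.47·3.3069 − 161.1 = 167.836.
Rounded: 168.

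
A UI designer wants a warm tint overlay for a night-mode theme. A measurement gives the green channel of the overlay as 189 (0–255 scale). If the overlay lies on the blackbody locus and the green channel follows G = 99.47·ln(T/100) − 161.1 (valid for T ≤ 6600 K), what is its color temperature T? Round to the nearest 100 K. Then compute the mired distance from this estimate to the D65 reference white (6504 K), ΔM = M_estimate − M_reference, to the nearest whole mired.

ln t = (189 + 161.1) / 99.47 = 3.5197.
t = e^3.5197 = 33.773.
T = 100·t = 3377 K → 3400 K to the nearest 100 K.
M_estimate = 10⁶/3400 = 294.12; M_reference = 10⁶/6504 = 153.75.
ΔM = 294.12 − 153.75 = 140.37 → +140 mireds.

+140 mireds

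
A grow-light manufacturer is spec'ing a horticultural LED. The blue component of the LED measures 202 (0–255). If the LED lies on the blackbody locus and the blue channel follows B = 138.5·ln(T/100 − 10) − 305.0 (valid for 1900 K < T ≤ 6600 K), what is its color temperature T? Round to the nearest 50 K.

ln(t − 10) = (202 + 305.0) / 138.5 = 3.6606.
t − 10 = e^3.6606 = 38.887, so t = 48.887.
T = 100·t = 4889 K → 4900 K to the nearest 50 K.

4900 K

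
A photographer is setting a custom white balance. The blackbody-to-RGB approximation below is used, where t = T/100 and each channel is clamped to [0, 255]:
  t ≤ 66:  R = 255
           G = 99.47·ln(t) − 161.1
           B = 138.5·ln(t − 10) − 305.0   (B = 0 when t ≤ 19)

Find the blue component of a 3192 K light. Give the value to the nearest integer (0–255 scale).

123

t = 3192/100 = 31.92; the t ≤ 66 branch applies.
B = 138.5·ln(31.92 − 10) − 305.0 = 138.5·ln 21.92 − 305.0 = 138.5·3.0874 − 305.0 = 122.605.
Rounded: 123.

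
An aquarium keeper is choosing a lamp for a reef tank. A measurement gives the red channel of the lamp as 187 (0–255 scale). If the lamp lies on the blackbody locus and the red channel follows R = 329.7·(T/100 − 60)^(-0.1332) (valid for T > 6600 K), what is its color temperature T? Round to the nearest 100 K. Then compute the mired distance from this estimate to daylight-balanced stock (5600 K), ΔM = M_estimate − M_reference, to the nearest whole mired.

-102 mireds

(t − 60)^(-0.1332) = 187/329.7 = 0.56718.
t − 60 = 0.56718^(1/-0.1332) = 0.56718^(-7.508) = 70.620, so t = 130.620.
T = 100·t = 13062 K → 13100 K to the nearest 100 K.
M_estimate = 10⁶/13100 = 76.34; M_reference = 10⁶/5600 = 178.57.
ΔM = 76.34 − 178.57 = -102.24 → -102 mireds.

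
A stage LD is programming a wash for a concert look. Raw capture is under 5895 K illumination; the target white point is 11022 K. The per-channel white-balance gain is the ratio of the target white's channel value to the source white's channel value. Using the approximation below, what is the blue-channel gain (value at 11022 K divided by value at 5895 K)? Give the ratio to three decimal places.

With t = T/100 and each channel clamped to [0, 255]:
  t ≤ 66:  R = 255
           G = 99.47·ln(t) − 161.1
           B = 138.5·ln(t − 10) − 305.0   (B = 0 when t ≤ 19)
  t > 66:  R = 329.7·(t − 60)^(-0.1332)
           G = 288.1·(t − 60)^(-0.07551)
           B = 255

1.090

At 5895 K (t = 58.95):
  B = 138.5·ln(58.95 − 10) − 305.0 = 138.5·ln 48.95 − 305.0 = 138.5·3.8908 − 305.0 = 233.876.
At 11022 K (t = 110.22):
  B = 255 by definition for t > 66.
Gain = 255.000 / 233.876 = 1.0903 → 1.090.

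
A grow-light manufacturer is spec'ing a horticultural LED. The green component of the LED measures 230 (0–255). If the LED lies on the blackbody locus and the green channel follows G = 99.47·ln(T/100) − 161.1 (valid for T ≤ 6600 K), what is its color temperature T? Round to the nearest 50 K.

5100 K

ln t = (230 + 161.1) / 99.47 = 3.9318.
t = e^3.9318 = 51.001.
T = 100·t = 5100 K → 5100 K to the nearest 50 K.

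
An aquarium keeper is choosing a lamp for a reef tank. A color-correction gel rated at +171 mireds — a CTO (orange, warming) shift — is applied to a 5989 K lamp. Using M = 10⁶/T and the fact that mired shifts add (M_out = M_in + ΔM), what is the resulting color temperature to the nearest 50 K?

2950 K

M_in = 10⁶/5989 = 166.97 mireds.
M_out = 166.97 + (+171) = 337.97 mireds.
T_out = 10⁶/337.97 = 2958.8 K → 2950 K.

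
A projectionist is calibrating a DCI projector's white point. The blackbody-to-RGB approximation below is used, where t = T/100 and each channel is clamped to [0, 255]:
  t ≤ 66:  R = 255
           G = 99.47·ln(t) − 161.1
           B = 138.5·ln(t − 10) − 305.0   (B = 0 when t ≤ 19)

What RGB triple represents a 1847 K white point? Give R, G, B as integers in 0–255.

R=255, G=129, B=0

t = 1847/100 = 18.47; the t ≤ 66 branch applies.
R = 255 by definition for t ≤ 66.
G = 99.47·ln 18.47 − 161.1 = 99.47·2.9161 − 161.1 = 128.969.
t = 18.47 ≤ 19, so B = 0.
Rounded: (255, 129, 0).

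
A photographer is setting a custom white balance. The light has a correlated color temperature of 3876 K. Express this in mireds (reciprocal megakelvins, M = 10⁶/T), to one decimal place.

M = 10⁶ / 3876 = 257.998 → 258.0 mireds.

258.0 mireds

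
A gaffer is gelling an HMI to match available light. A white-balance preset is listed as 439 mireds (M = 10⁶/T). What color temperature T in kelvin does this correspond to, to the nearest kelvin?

2278 K

T = 10⁶ / 439 = 2277.90 K → 2278 K.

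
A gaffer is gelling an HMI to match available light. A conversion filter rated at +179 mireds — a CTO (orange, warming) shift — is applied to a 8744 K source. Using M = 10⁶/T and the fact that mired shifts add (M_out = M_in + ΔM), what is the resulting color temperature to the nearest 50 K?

M_in = 10⁶/8744 = 114.36 mireds.
M_out = 114.36 + (+179) = 293.36 mireds.
T_out = 10⁶/293.36 = 3408.7 K → 3400 K.

3400 K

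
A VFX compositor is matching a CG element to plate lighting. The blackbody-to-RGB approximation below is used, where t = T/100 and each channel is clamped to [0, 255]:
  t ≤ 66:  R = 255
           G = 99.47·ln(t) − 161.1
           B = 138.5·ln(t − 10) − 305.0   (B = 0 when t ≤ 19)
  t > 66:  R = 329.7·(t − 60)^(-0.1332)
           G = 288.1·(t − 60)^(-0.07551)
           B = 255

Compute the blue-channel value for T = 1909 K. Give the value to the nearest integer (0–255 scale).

1

t = 1909/100 = 19.09; the t ≤ 66 branch applies.
B = 138.5·ln(19.09 − 10) − 305.0 = 138.5·ln 9.09 − 305.0 = 138.5·2.2072 − 305.0 = 0.694.
Rounded: 1.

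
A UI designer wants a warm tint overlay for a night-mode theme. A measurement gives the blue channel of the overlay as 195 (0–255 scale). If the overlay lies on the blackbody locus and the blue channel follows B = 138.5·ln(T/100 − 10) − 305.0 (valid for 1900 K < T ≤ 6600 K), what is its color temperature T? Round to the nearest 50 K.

ln(t − 10) = (195 + 305.0) / 138.5 = 3.6101.
t − 10 = e^3.6101 = 36.970, so t = 46.970.
T = 100·t = 4697 K → 4700 K to the nearest 50 K.

4700 K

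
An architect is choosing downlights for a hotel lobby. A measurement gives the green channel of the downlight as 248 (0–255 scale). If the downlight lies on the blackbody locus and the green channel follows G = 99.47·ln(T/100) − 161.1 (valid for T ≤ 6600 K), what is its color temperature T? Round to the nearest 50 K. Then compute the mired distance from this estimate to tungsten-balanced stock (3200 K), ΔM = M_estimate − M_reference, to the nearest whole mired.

ln t = (248 + 161.1) / 99.47 = 4.1128.
t = e^4.1128 = 61.117.
T = 100·t = 6112 K → 6100 K to the nearest 50 K.
M_estimate = 10⁶/6100 = 163.93; M_reference = 10⁶/3200 = 312.50.
ΔM = 163.93 − 312.50 = -148.57 → -149 mireds.

-149 mireds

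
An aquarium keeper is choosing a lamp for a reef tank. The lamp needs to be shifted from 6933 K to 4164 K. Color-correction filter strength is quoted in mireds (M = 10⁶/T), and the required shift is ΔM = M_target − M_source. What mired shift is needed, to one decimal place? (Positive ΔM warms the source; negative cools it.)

+95.9 mireds

M_source = 10⁶/6933 = 144.238; M_target = 10⁶/4164 = 240.154.
ΔM = 240.154 − 144.238 = 95.916 → +95.9 mireds, a warming shift.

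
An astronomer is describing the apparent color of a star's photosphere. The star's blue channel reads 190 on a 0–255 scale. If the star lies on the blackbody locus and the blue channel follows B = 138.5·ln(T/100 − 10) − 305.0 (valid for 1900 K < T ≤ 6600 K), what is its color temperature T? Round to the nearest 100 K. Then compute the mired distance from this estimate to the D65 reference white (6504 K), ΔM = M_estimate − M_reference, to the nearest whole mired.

+64 mireds

ln(t − 10) = (190 + 305.0) / 138.5 = 3.5740.
t − 10 = e^3.5740 = 35.659, so t = 45.659.
T = 100·t = 4566 K → 4600 K to the nearest 100 K.
M_estimate = 10⁶/4600 = 217.39; M_reference = 10⁶/6504 = 153.75.
ΔM = 217.39 − 153.75 = 63.64 → +64 mireds.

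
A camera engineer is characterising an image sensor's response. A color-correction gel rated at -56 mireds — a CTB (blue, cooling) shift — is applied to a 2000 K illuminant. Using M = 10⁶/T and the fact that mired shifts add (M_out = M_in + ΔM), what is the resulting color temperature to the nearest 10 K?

2250 K

M_in = 10⁶/2000 = 500.00 mireds.
M_out = 500.00 + (-56) = 444.00 mireds.
T_out = 10⁶/444.00 = 2252.3 K → 2250 K.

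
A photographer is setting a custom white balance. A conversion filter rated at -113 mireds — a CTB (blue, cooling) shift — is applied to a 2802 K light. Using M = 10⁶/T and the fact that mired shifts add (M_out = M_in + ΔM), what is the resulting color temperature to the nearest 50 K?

M_in = 10⁶/2802 = 356.89 mireds.
M_out = 356.89 + (-113) = 243.89 mireds.
T_out = 10⁶/243.89 = 4100.2 K → 4100 K.

4100 K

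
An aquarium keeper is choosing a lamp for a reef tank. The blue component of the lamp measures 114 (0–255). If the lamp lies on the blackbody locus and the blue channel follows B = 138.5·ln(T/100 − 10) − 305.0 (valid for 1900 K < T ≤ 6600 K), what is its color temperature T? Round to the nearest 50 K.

ln(t − 10) = (114 + 305.0) / 138.5 = 3.0253.
t − 10 = e^3.0253 = 20.600, so t = 30.600.
T = 100·t = 3060 K → 3050 K to the nearest 50 K.

3050 K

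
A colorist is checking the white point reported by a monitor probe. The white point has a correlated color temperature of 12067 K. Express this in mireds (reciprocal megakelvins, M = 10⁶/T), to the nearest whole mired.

83 mireds

M = 10⁶ / 12067 = 82.871 → 83 mireds.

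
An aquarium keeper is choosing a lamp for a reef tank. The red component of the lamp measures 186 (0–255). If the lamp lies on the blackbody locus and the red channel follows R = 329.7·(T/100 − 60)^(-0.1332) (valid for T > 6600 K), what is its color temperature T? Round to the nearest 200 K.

(t − 60)^(-0.1332) = 186/329.7 = 0.56415.
t − 60 = 0.56415^(1/-0.1332) = 0.56415^(-7.508) = 73.521, so t = 133.521.
T = 100·t = 13352 K → 13400 K to the nearest 200 K.

13400 K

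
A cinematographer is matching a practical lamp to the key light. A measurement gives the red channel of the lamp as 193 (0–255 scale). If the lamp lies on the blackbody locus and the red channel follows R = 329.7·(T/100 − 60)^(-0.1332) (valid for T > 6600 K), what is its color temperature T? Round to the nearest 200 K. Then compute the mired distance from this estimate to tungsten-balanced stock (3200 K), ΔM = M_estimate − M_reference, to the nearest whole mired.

-226 mireds

(t − 60)^(-0.1332) = 193/329.7 = 0.58538.
t − 60 = 0.58538^(1/-0.1332) = 0.58538^(-7.508) = 55.713, so t = 115.713.
T = 100·t = 11571 K → 11600 K to the nearest 200 K.
M_estimate = 10⁶/11600 = 86.21; M_reference = 10⁶/3200 = 312.50.
ΔM = 86.21 − 312.50 = -226.29 → -226 mireds.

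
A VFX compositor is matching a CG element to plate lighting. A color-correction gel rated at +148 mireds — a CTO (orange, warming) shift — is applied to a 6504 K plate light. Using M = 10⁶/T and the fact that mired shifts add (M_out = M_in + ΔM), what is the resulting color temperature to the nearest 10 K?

M_in = 10⁶/6504 = 153.75 mireds.
M_out = 153.75 + (+148) = 301.75 mireds.
T_out = 10⁶/301.75 = 3314.0 K → 3310 K.

3310 K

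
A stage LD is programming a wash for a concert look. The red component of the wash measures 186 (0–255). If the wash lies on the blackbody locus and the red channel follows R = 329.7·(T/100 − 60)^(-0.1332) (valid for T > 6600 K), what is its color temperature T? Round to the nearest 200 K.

13400 K

(t − 60)^(-0.1332) = 186/329.7 = 0.56415.
t − 60 = 0.56415^(1/-0.1332) = 0.56415^(-7.508) = 73.521, so t = 133.521.
T = 100·t = 13352 K → 13400 K to the nearest 200 K.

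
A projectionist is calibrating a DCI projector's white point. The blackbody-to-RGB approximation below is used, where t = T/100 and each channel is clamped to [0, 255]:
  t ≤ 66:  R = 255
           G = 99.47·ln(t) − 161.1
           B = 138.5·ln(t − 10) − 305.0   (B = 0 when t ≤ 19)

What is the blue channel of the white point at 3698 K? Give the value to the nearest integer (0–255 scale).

t = 3698/100 = 36.98; the t ≤ 66 branch applies.
B = 138.5·ln(36.98 − 10) − 305.0 = 138.5·ln 26.98 − 305.0 = 138.5·3.2951 − 305.0 = 151.371.
Rounded: 151.

151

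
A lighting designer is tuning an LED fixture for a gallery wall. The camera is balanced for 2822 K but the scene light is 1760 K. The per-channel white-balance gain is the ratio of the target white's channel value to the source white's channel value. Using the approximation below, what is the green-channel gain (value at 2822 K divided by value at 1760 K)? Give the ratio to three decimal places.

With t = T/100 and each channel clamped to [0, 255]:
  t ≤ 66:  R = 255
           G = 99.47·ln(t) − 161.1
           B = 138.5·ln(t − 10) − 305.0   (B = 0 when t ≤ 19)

At 1760 K (t = 17.6):
  G = 99.47·ln 17.6 − 161.1 = 99.47·2.8679 − 161.1 = 124.170.
At 2822 K (t = 28.22):
  G = 99.47·ln 28.22 − 161.1 = 99.47·3.3400 − 161.1 = 171.133.
Gain = 171.133 / 124.170 = 1.3782 → 1.378.

1.378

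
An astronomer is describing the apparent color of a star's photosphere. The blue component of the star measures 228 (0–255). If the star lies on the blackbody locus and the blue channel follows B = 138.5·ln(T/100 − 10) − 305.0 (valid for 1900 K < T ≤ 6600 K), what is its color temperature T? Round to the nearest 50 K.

5700 K

ln(t − 10) = (228 + 305.0) / 138.5 = 3.8484.
t − 10 = e^3.8484 = 46.917, so t = 56.917.
T = 100·t = 5692 K → 5700 K to the nearest 50 K.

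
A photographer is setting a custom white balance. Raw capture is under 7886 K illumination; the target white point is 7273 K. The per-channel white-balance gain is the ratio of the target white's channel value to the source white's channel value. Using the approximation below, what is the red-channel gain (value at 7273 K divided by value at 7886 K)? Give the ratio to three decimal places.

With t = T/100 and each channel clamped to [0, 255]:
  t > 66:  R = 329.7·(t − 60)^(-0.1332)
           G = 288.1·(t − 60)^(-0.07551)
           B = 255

1.054

At 7886 K (t = 78.86):
  R = 329.7·(78.86 − 60)^(-0.1332) = 329.7·18.86^(-0.1332) = 329.7·0.67624 = 222.955.
At 7273 K (t = 72.73):
  R = 329.7·(72.73 − 60)^(-0.1332) = 329.7·12.73^(-0.1332) = 329.7·0.71259 = 234.939.
Gain = 234.939 / 222.955 = 1.0538 → 1.054.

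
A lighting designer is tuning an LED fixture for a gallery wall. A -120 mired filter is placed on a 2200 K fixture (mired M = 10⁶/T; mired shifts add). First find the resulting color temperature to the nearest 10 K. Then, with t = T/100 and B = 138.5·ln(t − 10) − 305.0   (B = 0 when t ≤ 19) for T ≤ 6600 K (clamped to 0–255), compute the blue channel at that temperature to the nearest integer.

M_in = 10⁶/2200 = 454.55; M_out = 454.55 + (-120) = 334.55.
T_out = 10⁶/334.55 = 2989.1 K → 2990 K; t = 29.9.
B = 138.5·ln(29.9 − 10) − 305.0 = 138.5·ln 19.9 − 305.0 = 138.5·2.9907 − 305.0 = 109.215.
Rounded: 109.

109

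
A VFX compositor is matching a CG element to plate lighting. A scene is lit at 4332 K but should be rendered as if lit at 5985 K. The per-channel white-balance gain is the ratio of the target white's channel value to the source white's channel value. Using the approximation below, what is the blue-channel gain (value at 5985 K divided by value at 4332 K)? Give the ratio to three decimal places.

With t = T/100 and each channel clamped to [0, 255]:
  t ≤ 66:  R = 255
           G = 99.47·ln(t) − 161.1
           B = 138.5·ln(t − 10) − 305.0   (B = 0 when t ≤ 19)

1.309

At 4332 K (t = 43.32):
  B = 138.5·ln(43.32 − 10) − 305.0 = 138.5·ln 33.32 − 305.0 = 138.5·3.5062 − 305.0 = 180.603.
At 5985 K (t = 59.85):
  B = 138.5·ln(59.85 − 10) − 305.0 = 138.5·ln 49.85 − 305.0 = 138.5·3.9090 − 305.0 = 236.399.
Gain = 236.399 / 180.603 = 1.3089 → 1.309.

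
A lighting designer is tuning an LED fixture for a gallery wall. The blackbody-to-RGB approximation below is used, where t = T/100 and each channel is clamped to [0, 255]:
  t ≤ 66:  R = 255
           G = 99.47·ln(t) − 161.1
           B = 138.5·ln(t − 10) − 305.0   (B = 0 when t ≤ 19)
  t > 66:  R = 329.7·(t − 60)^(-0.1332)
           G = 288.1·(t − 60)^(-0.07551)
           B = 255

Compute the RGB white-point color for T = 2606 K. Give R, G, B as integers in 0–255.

R=255, G=163, B=80

t = 2606/100 = 26.06; the t ≤ 66 branch applies.
R = 255 by definition for t ≤ 66.
G = 99.47·ln 26.06 − 161.1 = 99.47·3.2604 − 161.1 = 163.212.
B = 138.5·ln(26.06 − 10) − 305.0 = 138.5·ln 16.06 − 305.0 = 138.5·2.7763 − 305.0 = 79.522.
Rounded: (255, 163, 80).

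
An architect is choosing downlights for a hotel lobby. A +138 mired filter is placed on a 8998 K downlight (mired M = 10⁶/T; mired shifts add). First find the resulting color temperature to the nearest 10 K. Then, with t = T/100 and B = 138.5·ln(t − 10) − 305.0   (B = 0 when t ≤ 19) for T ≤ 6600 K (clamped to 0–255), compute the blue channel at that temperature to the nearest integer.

167

M_in = 10⁶/8998 = 111.14; M_out = 111.14 + (+138) = 249.14.
T_out = 10⁶/249.14 = 4013.9 K → 4010 K; t = 40.1.
B = 138.5·ln(40.1 − 10) − 305.0 = 138.5·ln 30.1 − 305.0 = 138.5·3.4045 − 305.0 = 166.527.
Rounded: 167.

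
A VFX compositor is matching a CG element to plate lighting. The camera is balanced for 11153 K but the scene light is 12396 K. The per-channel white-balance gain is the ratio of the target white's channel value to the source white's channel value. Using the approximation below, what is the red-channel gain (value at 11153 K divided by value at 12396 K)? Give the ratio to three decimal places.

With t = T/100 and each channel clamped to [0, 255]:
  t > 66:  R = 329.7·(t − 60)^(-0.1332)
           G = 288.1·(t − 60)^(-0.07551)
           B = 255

1.029

At 12396 K (t = 123.96):
  R = 329.7·(123.96 − 60)^(-0.1332) = 329.7·63.96^(-0.1332) = 329.7·0.57472 = 189.484.
At 11153 K (t = 111.53):
  R = 329.7·(111.53 − 60)^(-0.1332) = 329.7·51.53^(-0.1332) = 329.7·0.59150 = 195.017.
Gain = 195.017 / 189.484 = 1.0292 → 1.029.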